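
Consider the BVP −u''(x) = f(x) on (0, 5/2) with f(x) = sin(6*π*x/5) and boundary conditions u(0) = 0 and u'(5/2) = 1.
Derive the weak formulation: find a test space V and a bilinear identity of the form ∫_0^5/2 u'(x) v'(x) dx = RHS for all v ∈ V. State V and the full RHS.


V = {v ∈ H^1(0, 5/2) : v(0) = 0} (test functions vanish at x = 0 where u is specified); weak form: ∫_0^5/2 u'v' dx = ∫_0^5/2 (sin(6*π*x/5)) v dx + v(5/2) for all v ∈ V.

Multiply both sides by a test function v and integrate from 0 to 5/2:
  ∫_0^5/2 −u''(x) v(x) dx = ∫_0^5/2 f(x) v(x) dx.
Integrate the LHS by parts once:
  ∫_0^5/2 −u'' v dx = −[u'(x) v(x)]_0^5/2 + ∫_0^5/2 u'(x) v'(x) dx.
Thus ∫_0^5/2 u'(x) v'(x) dx = ∫_0^5/2 f(x) v(x) dx + [u'(x) v(x)]_0^5/2.
Choose V so that boundary terms are either known or forced to vanish.
Mixed BC: u(0) = 0 (Dirichlet) and u'(5/2) = 1 (Neumann). Define V = {v ∈ H^1(0, 5/2) : v(0) = 0}. Then [u' v]_0^5/2 = u'(5/2)·v(5/2) − u'(0)·0 = v(5/2).
Weak formulation: find u (satisfying any essential BC) such that ∫_0^5/2 u'(x) v'(x) dx = ∫_0^5/2 f v dx + v(5/2) for all v ∈ V (Dirichlet at 0 absorbed into V; Neumann datum at x = 5/2 contributes the boundary term).
Substituting f(x) = sin(6*π*x/5), the right-hand side is ∫_0^5/2 (sin(6*π*x/5)) v dx + v(5/2).


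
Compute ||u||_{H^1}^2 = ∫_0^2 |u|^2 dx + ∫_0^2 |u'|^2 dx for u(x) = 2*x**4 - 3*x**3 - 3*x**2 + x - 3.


||u||_{H^1}^2 = 41176/315

The H^1 norm (squared) on an interval (0, L) is
  ||u||_{H^1}^2 = ∫_0^L u(x)^2 dx + ∫_0^L u'(x)^2 dx.
Compute u'(x) = 8*x**3 - 9*x**2 - 6*x + 1.
Then u(x)^2 = 4*x**8 - 12*x**7 - 3*x**6 + 22*x**5 - 9*x**4 + 12*x**3 + 19*x**2 - 6*x + 9 and u'(x)^2 = 64*x**6 - 144*x**5 - 15*x**4 + 124*x**3 + 18*x**2 - 12*x + 1.
Integrate each monomial from 0 to 2 using ∫_0^2 c·x^n dx = c·2^(n+1)/(n+1):
  ∫_0^2 u(x)^2 dx = ∫_0^2 (4*x^8 - 12*x^7 - 3*x^6 + 22*x^5 - 9*x^4 + 12*x^3 + 19*x^2 - 6*x + 9) dx. Term by term:
    ∫_0^2 4*x^8 dx = 2048/9;  ∫_0^2 -12*x^7 dx = -384;  ∫_0^2 -3*x^6 dx = -384/7;
    ∫_0^2 22*x^5 dx = 704/3;  ∫_0^2 -9*x^4 dx = -288/5;  ∫_0^2 12*x^3 dx = 48;
    ∫_0^2 19*x^2 dx = 152/3;  ∫_0^2 -6*x dx = -12;  ∫_0^2 9 dx = 18.
  Sum: 2048/9 − 384 − 384/7 + 704/3 − 288/5 + 48 + 152/3 − 12 + 18 = 22186/315.
  ∫_0^2 u'(x)^2 dx = ∫_0^2 (64*x^6 - 144*x^5 - 15*x^4 + 124*x^3 + 18*x^2 - 12*x + 1) dx. Term by term:
    ∫_0^2 64*x^6 dx = 8192/7;  ∫_0^2 -144*x^5 dx = -1536;  ∫_0^2 -15*x^4 dx = -96;
    ∫_0^2 124*x^3 dx = 496;  ∫_0^2 18*x^2 dx = 48;  ∫_0^2 -12*x dx = -24;
    ∫_0^2 1 dx = 2.
  Sum: 8192/7 − 1536 − 96 + 496 + 48 − 24 + 2 = 422/7.
Adding: ||u||_{H^1}^2 = 22186/315 + 422/7 = 41176/315.


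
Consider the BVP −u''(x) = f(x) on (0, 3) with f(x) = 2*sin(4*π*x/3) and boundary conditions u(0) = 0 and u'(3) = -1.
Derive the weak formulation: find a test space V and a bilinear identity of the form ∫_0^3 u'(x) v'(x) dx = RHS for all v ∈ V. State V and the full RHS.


V = {v ∈ H^1(0, 3) : v(0) = 0} (test functions vanish at x = 0 where u is specified); weak form: ∫_0^3 u'v' dx = ∫_0^3 (2*sin(4*π*x/3)) v dx − v(3) for all v ∈ V.

Multiply both sides by a test function v and integrate from 0 to 3:
  ∫_0^3 −u''(x) v(x) dx = ∫_0^3 f(x) v(x) dx.
Integrate the LHS by parts once:
  ∫_0^3 −u'' v dx = −[u'(x) v(x)]_0^3 + ∫_0^3 u'(x) v'(x) dx.
Thus ∫_0^3 u'(x) v'(x) dx = ∫_0^3 f(x) v(x) dx + [u'(x) v(x)]_0^3.
Choose V so that boundary terms are either known or forced to vanish.
Mixed BC: u(0) = 0 (Dirichlet) and u'(3) = -1 (Neumann). Define V = {v ∈ H^1(0, 3) : v(0) = 0}. Then [u' v]_0^3 = u'(3)·v(3) − u'(0)·0 = − v(3).
Weak formulation: find u (satisfying any essential BC) such that ∫_0^3 u'(x) v'(x) dx = ∫_0^3 f v dx − v(3) for all v ∈ V (Dirichlet at 0 absorbed into V; Neumann datum at x = 3 contributes the boundary term).
Substituting f(x) = 2*sin(4*π*x/3), the right-hand side is ∫_0^3 (2*sin(4*π*x/3)) v dx − v(3).


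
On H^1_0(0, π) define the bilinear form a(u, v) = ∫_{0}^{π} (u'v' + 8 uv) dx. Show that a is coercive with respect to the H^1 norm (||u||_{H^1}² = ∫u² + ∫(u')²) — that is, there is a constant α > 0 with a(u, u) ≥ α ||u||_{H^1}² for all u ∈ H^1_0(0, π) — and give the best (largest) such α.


α = 1

Coercivity of a(·,·) on H^1_0(0, π) means a(u, u) ≥ α ||u||_{H^1}² for every u ∈ H^1_0.
The interval has length L = π, and Poincaré/coercivity depend only on L. Here a(u, u) = ∫(u')² + (8)·∫u².
Here c = 8 ≥ 1, so a(u,u) = ∫(u')² + c∫u² ≥ ∫(u')² + ∫u² = ||u||_{H^1}², i.e. α = 1 works. No larger α is possible: a(u,u) ≥ α||u||_{H^1}² means (1−α)∫(u')² ≥ (α−c)∫u², and for the modes u_n = sin(nπ(x−x₀)/L) (x₀ the left endpoint) one has ∫u_n²/∫(u_n')² = (L/(nπ))² → 0, so a(u_n,u_n)/||u_n||_{H^1}² → 1. Hence the optimal constant is α = 1.
Therefore α = 1.


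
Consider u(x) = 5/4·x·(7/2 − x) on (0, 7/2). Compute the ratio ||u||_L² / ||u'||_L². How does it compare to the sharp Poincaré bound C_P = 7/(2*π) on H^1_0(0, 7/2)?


||u||_L² / ||u'||_L² = 7*sqrt(10)/20 < C_P = 7/(2*π).

u(x) = 5/4·x·(7/2 − x), so u'(x) = 35/8 - 5*x/2.
u(x) = 5/4·x·(7/2 − x) vanishes at x = 0 and x = 7/2, so u ∈ H^1_0(0, 7/2). Differentiate via the product rule and integrate the resulting polynomials term by term.
  ∫_0^7/2 u² dx = ∫_0^7/2 (25*x^4/16 - 175*x^3/16 + 1225*x^2/64) dx. Term by term:
    ∫_0^7/2 25*x^4/16 dx = 84035/512;  ∫_0^7/2 -175*x^3/16 dx = -420175/1024;  ∫_0^7/2 1225*x^2/64 dx = 420175/1536.
  Sum: 84035/512 − 420175/1024 + 420175/1536 = 84035/3072.
  ∫_0^7/2 (u')² dx = ∫_0^7/2 (25*x^2/4 - 175*x/8 + 1225/64) dx. Term by term:
    ∫_0^7/2 25*x^2/4 dx = 8575/96;  ∫_0^7/2 -175*x/8 dx = -8575/64;  ∫_0^7/2 1225/64 dx = 8575/128.
  Sum: 8575/96 − 8575/64 + 8575/128 = 8575/384.
∫_0^7/2 u² dx = 84035/3072, so ||u||_L² = 49*sqrt(105)/96.
∫_0^7/2 (u')² dx = 8575/384, so ||u'||_L² = 35*sqrt(42)/48.
Ratio ||u||_L² / ||u'||_L² = 7*sqrt(10)/20.
Sharp Poincaré constant on H^1_0(0, 7/2) is C_P = L/π = 7/(2*π), achieved by sin(2*π/7·x).
A polynomial bump cannot attain the sharp Poincaré constant (only the first sine eigenfunction does), so the ratio is strictly less than C_P, consistent with ||u||_L² ≤ C_P ||u'||_L².


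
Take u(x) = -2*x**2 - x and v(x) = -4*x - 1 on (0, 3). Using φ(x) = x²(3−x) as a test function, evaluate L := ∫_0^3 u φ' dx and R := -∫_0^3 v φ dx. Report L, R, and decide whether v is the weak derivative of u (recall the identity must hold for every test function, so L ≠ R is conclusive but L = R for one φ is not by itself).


LHS = 1107/20, RHS = 1107/20. Yes, v = u' weakly.

u(x) = -2*x**2 - x, classical derivative u'(x) = -4*x - 1.
φ(x) = x²(3−x), so φ'(x) = 3*x*(2 - x).
Note φ(0) = φ(3) = 0, so the boundary term u·φ vanishes.
LHS = ∫_0^3 u(x) φ'(x) dx = ∫_0^3 (6*x^4 - 9*x^3 - 6*x^2) dx. Term by term:
  ∫_0^3 6*x^4 dx = 1458/5;  ∫_0^3 -9*x^3 dx = -729/4;  ∫_0^3 -6*x^2 dx = -54.
Sum: 1458/5 − 729/4 − 54 = 1107/20.
So LHS = 1107/20.
∫_0^3 v(x) φ(x) dx = ∫_0^3 (4*x^4 - 11*x^3 - 3*x^2) dx. Term by term:
  ∫_0^3 4*x^4 dx = 972/5;  ∫_0^3 -11*x^3 dx = -891/4;  ∫_0^3 -3*x^2 dx = -27.
Sum: 972/5 − 891/4 − 27 = -1107/20.
So RHS = -∫_0^3 v(x) φ(x) dx = 1107/20.
LHS = RHS, so the identity holds for this test φ.
Moreover u is smooth here and v(x) = u'(x) = -4*x - 1 pointwise, so the identity holds for every test function. Hence v is the weak derivative of u.


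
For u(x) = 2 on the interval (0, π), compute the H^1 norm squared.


||u||_{H^1(0,π)}^2 = 4*π

u'(x) = 0.
Expand u² and (u')² and integrate term by term on (0, π), using: for integers n ≥ 1, ∫_0^π sin²(nx) dx = ∫_0^π cos²(nx) dx = π/2; for n ≠ n', ∫_0^π sin(nx)sin(n'x) dx = ∫_0^π cos(nx)cos(n'x) dx = 0; and by product-to-sum, ∫_0^π sin(nx)cos(n'x) dx = ½∫_0^π [sin((n+n')x) + sin((n−n')x)] dx, which is 0 when n+n' is even and 2n/(n²−n'²) when n+n' is odd (it need not vanish on (0, π)). For the constant mode: ∫_0^π 1 dx = π, ∫_0^π cos(nx) dx = 0, ∫_0^π sin(nx) dx = (1−(−1)^n)/n.
  u² squared terms: (2)²·∫1 dx = 4·π = 4*π.
  So ∫_0^π u² dx = 4*π.
  u' ≡ 0, so ∫_0^π (u')² dx = 0.
||u||_{H^1}^2 = (4*π) + (0) = 4*π.


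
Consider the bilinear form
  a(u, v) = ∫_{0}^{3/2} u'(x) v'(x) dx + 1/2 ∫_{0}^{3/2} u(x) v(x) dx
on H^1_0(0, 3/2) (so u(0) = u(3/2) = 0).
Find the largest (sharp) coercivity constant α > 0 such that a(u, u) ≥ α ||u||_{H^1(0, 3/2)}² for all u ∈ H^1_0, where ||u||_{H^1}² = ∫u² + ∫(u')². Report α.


α = (9 + 8*π^2)/(2*(9 + 4*π^2))

Coercivity of a(·,·) on H^1_0(0, 3/2) means a(u, u) ≥ α ||u||_{H^1}² for every u ∈ H^1_0.
The interval has length L = 3/2, and Poincaré/coercivity depend only on L. Here a(u, u) = ∫(u')² + (1/2)·∫u².
Here 0 < c = 1/2 < 1. The condition a(u,u) ≥ α||u||_{H^1}² reads (1−α)∫(u')² ≥ (α−c)∫u². Any admissible α is ≤ 1 (rapidly oscillating u have ∫u²/∫(u')² → 0), and α = 1 would force 0 ≥ (1−c)∫u², impossible since c < 1; so 1−α > 0. By the sharp Poincaré inequality on H^1_0 of an interval of length L, ∫(u')² ≥ (π/L)²∫u² with equality for the first sine mode sin(π(x−x₀)/L) (x₀ the left endpoint), so the inequality holds for all u iff (1−α)(π/L)² ≥ α − c, i.e. α ≤ ((π/L)² + c)/((π/L)² + 1) = (1 + c(L/π)²)/(1 + (L/π)²). With (π/L)² = 4*π^2/9 and c = 1/2, the largest admissible constant is α = ((π/L)² + c)/((π/L)² + 1).
Simplifying, α = (9 + 8*π^2)/(2*(9 + 4*π^2)).


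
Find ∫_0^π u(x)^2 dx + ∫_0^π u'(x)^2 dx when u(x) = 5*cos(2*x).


||u||_{H^1(0,π)}^2 = 125*π/2

u'(x) = -10*sin(2*x).
Expand u² and (u')² and integrate term by term on (0, π), using: for integers n ≥ 1, ∫_0^π sin²(nx) dx = ∫_0^π cos²(nx) dx = π/2; for n ≠ n', ∫_0^π sin(nx)sin(n'x) dx = ∫_0^π cos(nx)cos(n'x) dx = 0; and by product-to-sum, ∫_0^π sin(nx)cos(n'x) dx = ½∫_0^π [sin((n+n')x) + sin((n−n')x)] dx, which is 0 when n+n' is even and 2n/(n²−n'²) when n+n' is odd (it need not vanish on (0, π)).
  u² squared terms: (5)²·∫cos(2x)² dx = 25·π/2 = 25*π/2.
  So ∫_0^π u² dx = 25*π/2.
  (u')² squared terms: (-10)²·∫sin(2x)² dx = 100·π/2 = 50*π.
  So ∫_0^π (u')² dx = 50*π.
||u||_{H^1}^2 = (25*π/2) + (50*π) = 125*π/2.


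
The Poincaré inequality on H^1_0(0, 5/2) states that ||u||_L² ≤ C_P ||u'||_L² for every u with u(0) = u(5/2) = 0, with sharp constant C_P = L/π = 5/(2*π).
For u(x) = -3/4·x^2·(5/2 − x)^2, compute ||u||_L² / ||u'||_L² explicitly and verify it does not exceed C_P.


||u||_L² / ||u'||_L² = 5*sqrt(3)/12 < C_P = 5/(2*π).

u(x) = -3/4·x^2·(5/2 − x)^2, so u'(x) = 3*x*(-8*x^2 + 30*x - 25)/8.
u(x) = -3/4·x^2·(5/2 − x)^2 vanishes at x = 0 and x = 5/2, so u ∈ H^1_0(0, 5/2). Differentiate via the product rule and integrate the resulting polynomials term by term.
  ∫_0^5/2 u² dx = ∫_0^5/2 (9*x^8/16 - 45*x^7/8 + 675*x^6/32 - 1125*x^5/32 + 5625*x^4/256) dx. Term by term:
    ∫_0^5/2 9*x^8/16 dx = 1953125/8192;  ∫_0^5/2 -45*x^7/8 dx = -17578125/16384;  ∫_0^5/2 675*x^6/32 dx = 52734375/28672;
    ∫_0^5/2 -1125*x^5/32 dx = -5859375/4096;  ∫_0^5/2 5625*x^4/256 dx = 3515625/8192.
  Sum: 1953125/8192 − 17578125/16384 + 52734375/28672 − 5859375/4096 + 3515625/8192 = 390625/114688.
  ∫_0^5/2 (u')² dx = ∫_0^5/2 (9*x^6 - 135*x^5/2 + 2925*x^4/16 - 3375*x^3/16 + 5625*x^2/64) dx. Term by term:
    ∫_0^5/2 9*x^6 dx = 703125/896;  ∫_0^5/2 -135*x^5/2 dx = -703125/256;  ∫_0^5/2 2925*x^4/16 dx = 1828125/512;
    ∫_0^5/2 -3375*x^3/16 dx = -2109375/1024;  ∫_0^5/2 5625*x^2/64 dx = 234375/512.
  Sum: 703125/896 − 703125/256 + 1828125/512 − 2109375/1024 + 234375/512 = 46875/7168.
∫_0^5/2 u² dx = 390625/114688, so ||u||_L² = 625*sqrt(7)/896.
∫_0^5/2 (u')² dx = 46875/7168, so ||u'||_L² = 125*sqrt(21)/224.
Ratio ||u||_L² / ||u'||_L² = 5*sqrt(3)/12.
Sharp Poincaré constant on H^1_0(0, 5/2) is C_P = L/π = 5/(2*π), achieved by sin(2*π/5·x).
A polynomial bump cannot attain the sharp Poincaré constant (only the first sine eigenfunction does), so the ratio is strictly less than C_P, consistent with ||u||_L² ≤ C_P ||u'||_L².


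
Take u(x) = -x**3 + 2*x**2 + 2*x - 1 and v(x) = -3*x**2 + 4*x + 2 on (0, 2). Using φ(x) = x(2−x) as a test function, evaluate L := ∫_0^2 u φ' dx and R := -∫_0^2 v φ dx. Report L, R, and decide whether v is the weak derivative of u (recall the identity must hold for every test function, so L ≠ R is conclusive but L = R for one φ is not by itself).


LHS = -16/5, RHS = -16/5. Yes, v = u' weakly.

u(x) = -x**3 + 2*x**2 + 2*x - 1, classical derivative u'(x) = -3*x**2 + 4*x + 2.
φ(x) = x(2−x), so φ'(x) = 2 - 2*x.
Note φ(0) = φ(2) = 0, so the boundary term u·φ vanishes.
LHS = ∫_0^2 u(x) φ'(x) dx = ∫_0^2 (2*x^4 - 6*x^3 + 6*x - 2) dx. Term by term:
  ∫_0^2 2*x^4 dx = 64/5;  ∫_0^2 -6*x^3 dx = -24;  ∫_0^2 6*x dx = 12;
  ∫_0^2 -2 dx = -4.
Sum: 64/5 − 24 + 12 − 4 = -16/5.
So LHS = -16/5.
∫_0^2 v(x) φ(x) dx = ∫_0^2 (3*x^4 - 10*x^3 + 6*x^2 + 4*x) dx. Term by term:
  ∫_0^2 3*x^4 dx = 96/5;  ∫_0^2 -10*x^3 dx = -40;  ∫_0^2 6*x^2 dx = 16;
  ∫_0^2 4*x dx = 8.
Sum: 96/5 − 40 + 16 + 8 = 16/5.
So RHS = -∫_0^2 v(x) φ(x) dx = -16/5.
LHS = RHS, so the identity holds for this test φ.
Moreover u is smooth here and v(x) = u'(x) = -3*x**2 + 4*x + 2 pointwise, so the identity holds for every test function. Hence v is the weak derivative of u.


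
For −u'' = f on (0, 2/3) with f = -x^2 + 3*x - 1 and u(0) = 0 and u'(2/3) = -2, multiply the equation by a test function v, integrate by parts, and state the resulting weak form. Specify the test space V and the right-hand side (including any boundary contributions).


V = {v ∈ H^1(0, 2/3) : v(0) = 0} (test functions vanish at x = 0 where u is specified); weak form: ∫_0^2/3 u'v' dx = ∫_0^2/3 (-x^2 + 3*x - 1) v dx − 2·v(2/3) for all v ∈ V.

Multiply both sides by a test function v and integrate from 0 to 2/3:
  ∫_0^2/3 −u''(x) v(x) dx = ∫_0^2/3 f(x) v(x) dx.
Integrate the LHS by parts once:
  ∫_0^2/3 −u'' v dx = −[u'(x) v(x)]_0^2/3 + ∫_0^2/3 u'(x) v'(x) dx.
Thus ∫_0^2/3 u'(x) v'(x) dx = ∫_0^2/3 f(x) v(x) dx + [u'(x) v(x)]_0^2/3.
Choose V so that boundary terms are either known or forced to vanish.
Mixed BC: u(0) = 0 (Dirichlet) and u'(2/3) = -2 (Neumann). Define V = {v ∈ H^1(0, 2/3) : v(0) = 0}. Then [u' v]_0^2/3 = u'(2/3)·v(2/3) − u'(0)·0 = − 2·v(2/3).
Weak formulation: find u (satisfying any essential BC) such that ∫_0^2/3 u'(x) v'(x) dx = ∫_0^2/3 f v dx − 2·v(2/3) for all v ∈ V (Dirichlet at 0 absorbed into V; Neumann datum at x = 2/3 contributes the boundary term).
Substituting f(x) = -x^2 + 3*x - 1, the right-hand side is ∫_0^2/3 (-x^2 + 3*x - 1) v dx − 2·v(2/3).


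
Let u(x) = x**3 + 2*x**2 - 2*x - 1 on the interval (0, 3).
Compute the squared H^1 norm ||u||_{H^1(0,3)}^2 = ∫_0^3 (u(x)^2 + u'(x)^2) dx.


||u||_{H^1}^2 = 106143/70

The H^1 norm (squared) on an interval (0, L) is
  ||u||_{H^1}^2 = ∫_0^L u(x)^2 dx + ∫_0^L u'(x)^2 dx.
Compute u'(x) = 3*x**2 + 4*x - 2.
Then u(x)^2 = x**6 + 4*x**5 - 10*x**3 + 4*x + 1 and u'(x)^2 = 9*x**4 + 24*x**3 + 4*x**2 - 16*x + 4.
Integrate each monomial from 0 to 3 using ∫_0^3 c·x^n dx = c·3^(n+1)/(n+1):
  ∫_0^3 u(x)^2 dx = ∫_0^3 (x^6 + 4*x^5 - 10*x^3 + 4*x + 1) dx. Term by term:
    ∫_0^3 x^6 dx = 2187/7;  ∫_0^3 4*x^5 dx = 486;  ∫_0^3 -10*x^3 dx = -405/2;
    ∫_0^3 4*x dx = 18;  ∫_0^3 1 dx = 3.
  Sum: 2187/7 + 486 − 405/2 + 18 + 3 = 8637/14.
  ∫_0^3 u'(x)^2 dx = ∫_0^3 (9*x^4 + 24*x^3 + 4*x^2 - 16*x + 4) dx. Term by term:
    ∫_0^3 9*x^4 dx = 2187/5;  ∫_0^3 24*x^3 dx = 486;  ∫_0^3 4*x^2 dx = 36;
    ∫_0^3 -16*x dx = -72;  ∫_0^3 4 dx = 12.
  Sum: 2187/5 + 486 + 36 − 72 + 12 = 4497/5.
Adding: ||u||_{H^1}^2 = 8637/14 + 4497/5 = 106143/70.


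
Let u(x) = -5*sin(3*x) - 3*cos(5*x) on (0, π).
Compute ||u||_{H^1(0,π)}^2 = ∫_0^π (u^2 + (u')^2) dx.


||u||_{H^1(0,π)}^2 = 242*π

u'(x) = 15*sin(5*x) - 15*cos(3*x).
Expand u² and (u')² and integrate term by term on (0, π), using: for integers n ≥ 1, ∫_0^π sin²(nx) dx = ∫_0^π cos²(nx) dx = π/2; for n ≠ n', ∫_0^π sin(nx)sin(n'x) dx = ∫_0^π cos(nx)cos(n'x) dx = 0; and by product-to-sum, ∫_0^π sin(nx)cos(n'x) dx = ½∫_0^π [sin((n+n')x) + sin((n−n')x)] dx, which is 0 when n+n' is even and 2n/(n²−n'²) when n+n' is odd (it need not vanish on (0, π)).
  u² squared terms: (-5)²·∫sin(3x)² dx = 25·π/2 = 25*π/2;  (-3)²·∫cos(5x)² dx = 9·π/2 = 9*π/2.
  u² cross terms: 2·(-5)·(-3)·∫sin(3x)·cos(5x) dx = 30·(0) = 0.
  So ∫_0^π u² dx = 25*π/2 + 9*π/2 + 0 = 17*π.
  (u')² squared terms: (-15)²·∫cos(3x)² dx = 225·π/2 = 225*π/2;  (15)²·∫sin(5x)² dx = 225·π/2 = 225*π/2.
  (u')² cross terms: 2·(-15)·(15)·∫cos(3x)·sin(5x) dx = -450·(0) = 0.
  So ∫_0^π (u')² dx = 225*π/2 + 225*π/2 + 0 = 225*π.
||u||_{H^1}^2 = (17*π) + (225*π) = 242*π.


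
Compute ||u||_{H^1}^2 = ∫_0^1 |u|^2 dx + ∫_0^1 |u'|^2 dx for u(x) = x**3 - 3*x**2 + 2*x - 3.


||u||_{H^1}^2 = 1759/210

The H^1 norm (squared) on an interval (0, L) is
  ||u||_{H^1}^2 = ∫_0^L u(x)^2 dx + ∫_0^L u'(x)^2 dx.
Compute u'(x) = 3*x**2 - 6*x + 2.
Then u(x)^2 = x**6 - 6*x**5 + 13*x**4 - 18*x**3 + 22*x**2 - 12*x + 9 and u'(x)^2 = 9*x**4 - 36*x**3 + 48*x**2 - 24*x + 4.
Integrate each monomial from 0 to 1 using ∫_0^1 c·x^n dx = c·1^(n+1)/(n+1):
  ∫_0^1 u(x)^2 dx = ∫_0^1 (x^6 - 6*x^5 + 13*x^4 - 18*x^3 + 22*x^2 - 12*x + 9) dx. Term by term:
    ∫_0^1 x^6 dx = 1/7;  ∫_0^1 -6*x^5 dx = -1;  ∫_0^1 13*x^4 dx = 13/5;
    ∫_0^1 -18*x^3 dx = -9/2;  ∫_0^1 22*x^2 dx = 22/3;  ∫_0^1 -12*x dx = -6;
    ∫_0^1 9 dx = 9.
  Sum: 1/7 − 1 + 13/5 − 9/2 + 22/3 − 6 + 9 = 1591/210.
  ∫_0^1 u'(x)^2 dx = ∫_0^1 (9*x^4 - 36*x^3 + 48*x^2 - 24*x + 4) dx. Term by term:
    ∫_0^1 9*x^4 dx = 9/5;  ∫_0^1 -36*x^3 dx = -9;  ∫_0^1 48*x^2 dx = 16;
    ∫_0^1 -24*x dx = -12;  ∫_0^1 4 dx = 4.
  Sum: 9/5 − 9 + 16 − 12 + 4 = 4/5.
Adding: ||u||_{H^1}^2 = 1591/210 + 4/5 = 1759/210.


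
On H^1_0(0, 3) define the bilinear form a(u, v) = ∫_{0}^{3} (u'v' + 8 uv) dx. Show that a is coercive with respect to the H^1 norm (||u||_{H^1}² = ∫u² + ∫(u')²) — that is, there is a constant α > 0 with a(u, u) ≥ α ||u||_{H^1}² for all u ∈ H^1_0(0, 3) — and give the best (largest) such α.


α = 1

Coercivity of a(·,·) on H^1_0(0, 3) means a(u, u) ≥ α ||u||_{H^1}² for every u ∈ H^1_0.
The interval has length L = 3, and Poincaré/coercivity depend only on L. Here a(u, u) = ∫(u')² + (8)·∫u².
Here c = 8 ≥ 1, so a(u,u) = ∫(u')² + c∫u² ≥ ∫(u')² + ∫u² = ||u||_{H^1}², i.e. α = 1 works. No larger α is possible: a(u,u) ≥ α||u||_{H^1}² means (1−α)∫(u')² ≥ (α−c)∫u², and for the modes u_n = sin(nπ(x−x₀)/L) (x₀ the left endpoint) one has ∫u_n²/∫(u_n')² = (L/(nπ))² → 0, so a(u_n,u_n)/||u_n||_{H^1}² → 1. Hence the optimal constant is α = 1.
Therefore α = 1.


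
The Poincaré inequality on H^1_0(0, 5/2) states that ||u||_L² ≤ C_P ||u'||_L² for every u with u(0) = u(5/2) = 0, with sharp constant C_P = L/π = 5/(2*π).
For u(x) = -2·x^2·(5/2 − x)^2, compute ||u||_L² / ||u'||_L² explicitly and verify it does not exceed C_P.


||u||_L² / ||u'||_L² = 5*sqrt(3)/12 < C_P = 5/(2*π).

u(x) = -2·x^2·(5/2 − x)^2, so u'(x) = x*(-8*x^2 + 30*x - 25).
u(x) = -2·x^2·(5/2 − x)^2 vanishes at x = 0 and x = 5/2, so u ∈ H^1_0(0, 5/2). Differentiate via the product rule and integrate the resulting polynomials term by term.
  ∫_0^5/2 u² dx = ∫_0^5/2 (4*x^8 - 40*x^7 + 150*x^6 - 250*x^5 + 625*x^4/4) dx. Term by term:
    ∫_0^5/2 4*x^8 dx = 1953125/1152;  ∫_0^5/2 -40*x^7 dx = -1953125/256;  ∫_0^5/2 150*x^6 dx = 5859375/448;
    ∫_0^5/2 -250*x^5 dx = -1953125/192;  ∫_0^5/2 625*x^4/4 dx = 390625/128.
  Sum: 1953125/1152 − 1953125/256 + 5859375/448 − 1953125/192 + 390625/128 = 390625/16128.
  ∫_0^5/2 (u')² dx = ∫_0^5/2 (64*x^6 - 480*x^5 + 1300*x^4 - 1500*x^3 + 625*x^2) dx. Term by term:
    ∫_0^5/2 64*x^6 dx = 78125/14;  ∫_0^5/2 -480*x^5 dx = -78125/4;  ∫_0^5/2 1300*x^4 dx = 203125/8;
    ∫_0^5/2 -1500*x^3 dx = -234375/16;  ∫_0^5/2 625*x^2 dx = 78125/24.
  Sum: 78125/14 − 78125/4 + 203125/8 − 234375/16 + 78125/24 = 15625/336.
∫_0^5/2 u² dx = 390625/16128, so ||u||_L² = 625*sqrt(7)/336.
∫_0^5/2 (u')² dx = 15625/336, so ||u'||_L² = 125*sqrt(21)/84.
Ratio ||u||_L² / ||u'||_L² = 5*sqrt(3)/12.
Sharp Poincaré constant on H^1_0(0, 5/2) is C_P = L/π = 5/(2*π), achieved by sin(2*π/5·x).
A polynomial bump cannot attain the sharp Poincaré constant (only the first sine eigenfunction does), so the ratio is strictly less than C_P, consistent with ||u||_L² ≤ C_P ||u'||_L².


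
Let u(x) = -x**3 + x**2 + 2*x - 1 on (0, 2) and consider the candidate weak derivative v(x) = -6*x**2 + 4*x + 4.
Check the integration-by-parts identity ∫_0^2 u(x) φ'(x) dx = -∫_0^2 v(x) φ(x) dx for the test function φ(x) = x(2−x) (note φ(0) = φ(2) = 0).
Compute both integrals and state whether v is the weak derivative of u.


LHS = -8/15, RHS = -16/15. No, v is not the weak derivative of u.

u(x) = -x**3 + x**2 + 2*x - 1, classical derivative u'(x) = -3*x**2 + 2*x + 2.
φ(x) = x(2−x), so φ'(x) = 2 - 2*x.
Note φ(0) = φ(2) = 0, so the boundary term u·φ vanishes.
LHS = ∫_0^2 u(x) φ'(x) dx = ∫_0^2 (2*x^4 - 4*x^3 - 2*x^2 + 6*x - 2) dx. Term by term:
  ∫_0^2 2*x^4 dx = 64/5;  ∫_0^2 -4*x^3 dx = -16;  ∫_0^2 -2*x^2 dx = -16/3;
  ∫_0^2 6*x dx = 12;  ∫_0^2 -2 dx = -4.
Sum: 64/5 − 16 − 16/3 + 12 − 4 = -8/15.
So LHS = -8/15.
∫_0^2 v(x) φ(x) dx = ∫_0^2 (6*x^4 - 16*x^3 + 4*x^2 + 8*x) dx. Term by term:
  ∫_0^2 6*x^4 dx = 192/5;  ∫_0^2 -16*x^3 dx = -64;  ∫_0^2 4*x^2 dx = 32/3;
  ∫_0^2 8*x dx = 16.
Sum: 192/5 − 64 + 32/3 + 16 = 16/15.
So RHS = -∫_0^2 v(x) φ(x) dx = -16/15.
LHS − RHS = 8/15 ≠ 0, so the identity fails.
(For a valid weak derivative the identity must hold for EVERY test function, in particular this one. The failure shows v is NOT the weak derivative of u.)
Correct weak derivative would be u'(x) = -3*x**2 + 2*x + 2.


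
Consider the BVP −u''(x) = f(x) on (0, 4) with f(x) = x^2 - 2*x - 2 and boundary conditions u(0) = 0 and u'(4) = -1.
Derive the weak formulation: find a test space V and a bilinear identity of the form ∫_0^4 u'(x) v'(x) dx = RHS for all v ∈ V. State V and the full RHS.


V = {v ∈ H^1(0, 4) : v(0) = 0} (test functions vanish at x = 0 where u is specified); weak form: ∫_0^4 u'v' dx = ∫_0^4 (x^2 - 2*x - 2) v dx − v(4) for all v ∈ V.

Multiply both sides by a test function v and integrate from 0 to 4:
  ∫_0^4 −u''(x) v(x) dx = ∫_0^4 f(x) v(x) dx.
Integrate the LHS by parts once:
  ∫_0^4 −u'' v dx = −[u'(x) v(x)]_0^4 + ∫_0^4 u'(x) v'(x) dx.
Thus ∫_0^4 u'(x) v'(x) dx = ∫_0^4 f(x) v(x) dx + [u'(x) v(x)]_0^4.
Choose V so that boundary terms are either known or forced to vanish.
Mixed BC: u(0) = 0 (Dirichlet) and u'(4) = -1 (Neumann). Define V = {v ∈ H^1(0, 4) : v(0) = 0}. Then [u' v]_0^4 = u'(4)·v(4) − u'(0)·0 = − v(4).
Weak formulation: find u (satisfying any essential BC) such that ∫_0^4 u'(x) v'(x) dx = ∫_0^4 f v dx − v(4) for all v ∈ V (Dirichlet at 0 absorbed into V; Neumann datum at x = 4 contributes the boundary term).
Substituting f(x) = x^2 - 2*x - 2, the right-hand side is ∫_0^4 (x^2 - 2*x - 2) v dx − v(4).


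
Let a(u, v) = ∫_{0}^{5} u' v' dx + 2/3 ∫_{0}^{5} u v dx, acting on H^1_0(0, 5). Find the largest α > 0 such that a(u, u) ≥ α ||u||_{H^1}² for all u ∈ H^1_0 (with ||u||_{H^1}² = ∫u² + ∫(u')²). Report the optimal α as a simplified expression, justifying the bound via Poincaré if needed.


α = (π^2 + 50/3)/(π^2 + 25)

Coercivity of a(·,·) on H^1_0(0, 5) means a(u, u) ≥ α ||u||_{H^1}² for every u ∈ H^1_0.
The interval has length L = 5, and Poincaré/coercivity depend only on L. Here a(u, u) = ∫(u')² + (2/3)·∫u².
Here 0 < c = 2/3 < 1. The condition a(u,u) ≥ α||u||_{H^1}² reads (1−α)∫(u')² ≥ (α−c)∫u². Any admissible α is ≤ 1 (rapidly oscillating u have ∫u²/∫(u')² → 0), and α = 1 would force 0 ≥ (1−c)∫u², impossible since c < 1; so 1−α > 0. By the sharp Poincaré inequality on H^1_0 of an interval of length L, ∫(u')² ≥ (π/L)²∫u² with equality for the first sine mode sin(π(x−x₀)/L) (x₀ the left endpoint), so the inequality holds for all u iff (1−α)(π/L)² ≥ α − c, i.e. α ≤ ((π/L)² + c)/((π/L)² + 1) = (1 + c(L/π)²)/(1 + (L/π)²). With (π/L)² = π^2/25 and c = 2/3, the largest admissible constant is α = ((π/L)² + c)/((π/L)² + 1).
Simplifying, α = (π^2 + 50/3)/(π^2 + 25).


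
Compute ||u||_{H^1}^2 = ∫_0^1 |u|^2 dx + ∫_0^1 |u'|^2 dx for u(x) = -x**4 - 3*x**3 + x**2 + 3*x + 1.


||u||_{H^1}^2 = 18077/1260

The H^1 norm (squared) on an interval (0, L) is
  ||u||_{H^1}^2 = ∫_0^L u(x)^2 dx + ∫_0^L u'(x)^2 dx.
Compute u'(x) = -4*x**3 - 9*x**2 + 2*x + 3.
Then u(x)^2 = x**8 + 6*x**7 + 7*x**6 - 12*x**5 - 19*x**4 + 11*x**2 + 6*x + 1 and u'(x)^2 = 16*x**6 + 72*x**5 + 65*x**4 - 60*x**3 - 50*x**2 + 12*x + 9.
Integrate each monomial from 0 to 1 using ∫_0^1 c·x^n dx = c·1^(n+1)/(n+1):
  ∫_0^1 u(x)^2 dx = ∫_0^1 (x^8 + 6*x^7 + 7*x^6 - 12*x^5 - 19*x^4 + 11*x^2 + 6*x + 1) dx. Term by term:
    ∫_0^1 x^8 dx = 1/9;  ∫_0^1 6*x^7 dx = 3/4;  ∫_0^1 7*x^6 dx = 1;
    ∫_0^1 -12*x^5 dx = -2;  ∫_0^1 -19*x^4 dx = -19/5;  ∫_0^1 11*x^2 dx = 11/3;
    ∫_0^1 6*x dx = 3;  ∫_0^1 1 dx = 1.
  Sum: 1/9 + 3/4 + 1 − 2 − 19/5 + 11/3 + 3 + 1 = 671/180.
  ∫_0^1 u'(x)^2 dx = ∫_0^1 (16*x^6 + 72*x^5 + 65*x^4 - 60*x^3 - 50*x^2 + 12*x + 9) dx. Term by term:
    ∫_0^1 16*x^6 dx = 16/7;  ∫_0^1 72*x^5 dx = 12;  ∫_0^1 65*x^4 dx = 13;
    ∫_0^1 -60*x^3 dx = -15;  ∫_0^1 -50*x^2 dx = -50/3;  ∫_0^1 12*x dx = 6;
    ∫_0^1 9 dx = 9.
  Sum: 16/7 + 12 + 13 − 15 − 50/3 + 6 + 9 = 223/21.
Adding: ||u||_{H^1}^2 = 671/180 + 223/21 = 18077/1260.


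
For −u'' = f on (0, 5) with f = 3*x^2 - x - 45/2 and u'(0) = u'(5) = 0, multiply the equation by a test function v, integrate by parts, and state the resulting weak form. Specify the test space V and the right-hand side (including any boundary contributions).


V = H^1(0, 5) (no boundary constraint on v; u is determined up to an additive constant); weak form: ∫_0^5 u'v' dx = ∫_0^5 (3*x^2 - x - 45/2) v dx for all v ∈ V.

Multiply both sides by a test function v and integrate from 0 to 5:
  ∫_0^5 −u''(x) v(x) dx = ∫_0^5 f(x) v(x) dx.
Integrate the LHS by parts once:
  ∫_0^5 −u'' v dx = −[u'(x) v(x)]_0^5 + ∫_0^5 u'(x) v'(x) dx.
Thus ∫_0^5 u'(x) v'(x) dx = ∫_0^5 f(x) v(x) dx + [u'(x) v(x)]_0^5.
Choose V so that boundary terms are either known or forced to vanish.
u has homogeneous Neumann: u'(0) = u'(5) = 0. So [u' v]_0^5 = 0·v(5) − 0·v(0) = 0 for any v; take V = H^1(0, 5).
Weak formulation: find u (satisfying any essential BC) such that ∫_0^5 u'(x) v'(x) dx = ∫_0^5 f v dx for all v ∈ V (homogeneous Neumann, so boundary terms vanish).
Substituting f(x) = 3*x^2 - x - 45/2, the right-hand side is ∫_0^5 (3*x^2 - x - 45/2) v dx.
Compatibility check (pure Neumann): taking v ≡ 1 ∈ V gives 0 = ∫_0^5 f dx + (0) − (0), i.e. ∫_0^5 f dx must equal u'(0) − u'(5) = 0. Indeed ∫_0^5 (3*x^2 - x - 45/2) dx = 0, so the data are compatible. The solution is then unique only up to an additive constant (fix it e.g. by requiring ∫_0^5 u dx = 0).


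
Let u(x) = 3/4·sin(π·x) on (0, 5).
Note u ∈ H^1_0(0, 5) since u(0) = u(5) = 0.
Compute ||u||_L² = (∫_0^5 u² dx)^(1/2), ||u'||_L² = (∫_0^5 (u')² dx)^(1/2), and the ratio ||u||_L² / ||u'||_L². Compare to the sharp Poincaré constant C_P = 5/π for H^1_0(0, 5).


||u||_L² / ||u'||_L² = 1/π < C_P = 5/π.

u(x) = 3/4·sin(π·x), so u'(x) = 3*π*cos(π*x)/4.
Writing u(x) = A·sin(kπx/L) with A = 3/4 and k = 5, use ∫_0^L sin²(kπx/L) dx = L/2 and ∫_0^L cos²(kπx/L) dx = L/2.
u² = 9/16·sin²(π·x) and (u')² = 9*π^2/16·cos²(π·x), and each of sin², cos² integrates to L/2 = 5/2 over (0, 5).
∫_0^5 u² dx = 45/32, so ||u||_L² = 3*sqrt(10)/8.
∫_0^5 (u')² dx = 45*π^2/32, so ||u'||_L² = 3*sqrt(10)*π/8.
Ratio ||u||_L² / ||u'||_L² = 1/π.
Sharp Poincaré constant on H^1_0(0, 5) is C_P = L/π = 5/π, achieved by sin(π/5·x).
This is the k = 5 harmonic; the ratio L/(kπ) is strictly less than C_P = L/π, consistent with the sharp inequality ||u||_L² ≤ C_P ||u'||_L².


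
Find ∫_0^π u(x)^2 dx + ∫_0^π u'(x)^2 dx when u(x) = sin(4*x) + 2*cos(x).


||u||_{H^1(0,π)}^2 = 64/15 + 25*π/2

u'(x) = -2*sin(x) + 4*cos(4*x).
Expand u² and (u')² and integrate term by term on (0, π), using: for integers n ≥ 1, ∫_0^π sin²(nx) dx = ∫_0^π cos²(nx) dx = π/2; for n ≠ n', ∫_0^π sin(nx)sin(n'x) dx = ∫_0^π cos(nx)cos(n'x) dx = 0; and by product-to-sum, ∫_0^π sin(nx)cos(n'x) dx = ½∫_0^π [sin((n+n')x) + sin((n−n')x)] dx, which is 0 when n+n' is even and 2n/(n²−n'²) when n+n' is odd (it need not vanish on (0, π)).
  u² squared terms: (2)²·∫cos(x)² dx = 4·π/2 = 2*π;  (1)²·∫sin(4x)² dx = 1·π/2 = π/2.
  u² cross terms: 2·(2)·(1)·∫cos(x)·sin(4x) dx = 4·(8/15) = 32/15.
  So ∫_0^π u² dx = 2*π + π/2 + 32/15 = 32/15 + 5*π/2.
  (u')² squared terms: (-2)²·∫sin(x)² dx = 4·π/2 = 2*π;  (4)²·∫cos(4x)² dx = 16·π/2 = 8*π.
  (u')² cross terms: 2·(-2)·(4)·∫sin(x)·cos(4x) dx = -16·(-2/15) = 32/15.
  So ∫_0^π (u')² dx = 2*π + 8*π + 32/15 = 32/15 + 10*π.
||u||_{H^1}^2 = (32/15 + 5*π/2) + (32/15 + 10*π) = 64/15 + 25*π/2.


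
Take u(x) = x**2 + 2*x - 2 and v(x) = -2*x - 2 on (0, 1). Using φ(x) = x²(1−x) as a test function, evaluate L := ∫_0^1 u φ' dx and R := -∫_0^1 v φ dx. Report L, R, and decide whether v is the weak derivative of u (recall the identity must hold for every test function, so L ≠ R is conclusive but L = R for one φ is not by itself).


LHS = -4/15, RHS = 4/15. No, v is not the weak derivative of u.

u(x) = x**2 + 2*x - 2, classical derivative u'(x) = 2*x + 2.
φ(x) = x²(1−x), so φ'(x) = x*(2 - 3*x).
Note φ(0) = φ(1) = 0, so the boundary term u·φ vanishes.
LHS = ∫_0^1 u(x) φ'(x) dx = ∫_0^1 (-3*x^4 - 4*x^3 + 10*x^2 - 4*x) dx. Term by term:
  ∫_0^1 -3*x^4 dx = -3/5;  ∫_0^1 -4*x^3 dx = -1;  ∫_0^1 10*x^2 dx = 10/3;
  ∫_0^1 -4*x dx = -2.
Sum: -3/5 − 1 + 10/3 − 2 = -4/15.
So LHS = -4/15.
∫_0^1 v(x) φ(x) dx = ∫_0^1 (2*x^4 - 2*x^2) dx. Term by term:
  ∫_0^1 2*x^4 dx = 2/5;  ∫_0^1 -2*x^2 dx = -2/3.
Sum: 2/5 − 2/3 = -4/15.
So RHS = -∫_0^1 v(x) φ(x) dx = 4/15.
LHS − RHS = -8/15 ≠ 0, so the identity fails.
(For a valid weak derivative the identity must hold for EVERY test function, in particular this one. The failure shows v is NOT the weak derivative of u.)
Correct weak derivative would be u'(x) = 2*x + 2.


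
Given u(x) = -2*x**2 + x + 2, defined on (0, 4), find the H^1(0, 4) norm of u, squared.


||u||_{H^1}^2 = 3716/5

The H^1 norm (squared) on an interval (0, L) is
  ||u||_{H^1}^2 = ∫_0^L u(x)^2 dx + ∫_0^L u'(x)^2 dx.
Compute u'(x) = 1 - 4*x.
Then u(x)^2 = 4*x**4 - 4*x**3 - 7*x**2 + 4*x + 4 and u'(x)^2 = 16*x**2 - 8*x + 1.
Integrate each monomial from 0 to 4 using ∫_0^4 c·x^n dx = c·4^(n+1)/(n+1):
  ∫_0^4 u(x)^2 dx = ∫_0^4 (4*x^4 - 4*x^3 - 7*x^2 + 4*x + 4) dx. Term by term:
    ∫_0^4 4*x^4 dx = 4096/5;  ∫_0^4 -4*x^3 dx = -256;  ∫_0^4 -7*x^2 dx = -448/3;
    ∫_0^4 4*x dx = 32;  ∫_0^4 4 dx = 16.
  Sum: 4096/5 − 256 − 448/3 + 32 + 16 = 6928/15.
  ∫_0^4 u'(x)^2 dx = ∫_0^4 (16*x^2 - 8*x + 1) dx. Term by term:
    ∫_0^4 16*x^2 dx = 1024/3;  ∫_0^4 -8*x dx = -64;  ∫_0^4 1 dx = 4.
  Sum: 1024/3 − 64 + 4 = 844/3.
Adding: ||u||_{H^1}^2 = 6928/15 + 844/3 = 3716/5.


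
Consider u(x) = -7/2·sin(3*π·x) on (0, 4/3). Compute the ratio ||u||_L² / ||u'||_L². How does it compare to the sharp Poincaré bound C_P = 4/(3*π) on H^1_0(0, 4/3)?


||u||_L² / ||u'||_L² = 1/(3*π) < C_P = 4/(3*π).

u(x) = -7/2·sin(3*π·x), so u'(x) = -21*π*cos(3*π*x)/2.
Writing u(x) = A·sin(kπx/L) with A = -7/2 and k = 4, use ∫_0^L sin²(kπx/L) dx = L/2 and ∫_0^L cos²(kπx/L) dx = L/2.
u² = 49/4·sin²(3*π·x) and (u')² = 441*π^2/4·cos²(3*π·x), and each of sin², cos² integrates to L/2 = 2/3 over (0, 4/3).
∫_0^4/3 u² dx = 49/6, so ||u||_L² = 7*sqrt(6)/6.
∫_0^4/3 (u')² dx = 147*π^2/2, so ||u'||_L² = 7*sqrt(6)*π/2.
Ratio ||u||_L² / ||u'||_L² = 1/(3*π).
Sharp Poincaré constant on H^1_0(0, 4/3) is C_P = L/π = 4/(3*π), achieved by sin(3*π/4·x).
This is the k = 4 harmonic; the ratio L/(kπ) is strictly less than C_P = L/π, consistent with the sharp inequality ||u||_L² ≤ C_P ||u'||_L².


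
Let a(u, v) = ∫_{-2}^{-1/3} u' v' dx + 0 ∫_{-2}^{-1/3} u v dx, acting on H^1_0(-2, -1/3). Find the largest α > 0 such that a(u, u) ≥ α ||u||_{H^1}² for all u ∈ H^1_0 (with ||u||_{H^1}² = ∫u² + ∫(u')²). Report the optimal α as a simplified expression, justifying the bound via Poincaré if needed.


α = 9*π^2/(25 + 9*π^2)

Coercivity of a(·,·) on H^1_0(-2, -1/3) means a(u, u) ≥ α ||u||_{H^1}² for every u ∈ H^1_0.
The interval has length L = 5/3, and Poincaré/coercivity depend only on L. Here a(u, u) = ∫(u')² + (0)·∫u².
Here c = 0, so a(u,u) = ∫(u')² alone. The condition a(u,u) ≥ α||u||_{H^1}² reads (1−α)∫(u')² ≥ (α−c)∫u². Any admissible α is ≤ 1 (rapidly oscillating u have ∫u²/∫(u')² → 0), and α = 1 would force 0 ≥ (1−c)∫u², impossible since c < 1; so 1−α > 0. By the sharp Poincaré inequality on H^1_0 of an interval of length L, ∫(u')² ≥ (π/L)²∫u² with equality for the first sine mode sin(π(x−x₀)/L) (x₀ the left endpoint), so the inequality holds for all u iff (1−α)(π/L)² ≥ α − c, i.e. α ≤ ((π/L)² + c)/((π/L)² + 1) = (1 + c(L/π)²)/(1 + (L/π)²). (Direct route, valid since c ≤ 0: Poincaré gives c∫u² ≥ c(L/π)²∫(u')², so a(u,u) ≥ (1 + c(L/π)²)∫(u')², while ||u||_{H^1}² ≤ (1 + (L/π)²)∫(u')²; dividing yields the same α.) With (π/L)² = 9*π^2/25 and c = 0, the largest admissible constant is α = ((π/L)² + c)/((π/L)² + 1).
Simplifying, α = 9*π^2/(25 + 9*π^2).


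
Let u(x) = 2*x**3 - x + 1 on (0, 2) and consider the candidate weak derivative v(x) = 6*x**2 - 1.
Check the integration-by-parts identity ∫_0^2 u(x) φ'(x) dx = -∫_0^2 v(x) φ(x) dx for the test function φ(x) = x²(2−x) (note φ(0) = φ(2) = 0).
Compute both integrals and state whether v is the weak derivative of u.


LHS = -172/15, RHS = -172/15. Yes, v = u' weakly.

u(x) = 2*x**3 - x + 1, classical derivative u'(x) = 6*x**2 - 1.
φ(x) = x²(2−x), so φ'(x) = x*(4 - 3*x).
Note φ(0) = φ(2) = 0, so the boundary term u·φ vanishes.
LHS = ∫_0^2 u(x) φ'(x) dx = ∫_0^2 (-6*x^5 + 8*x^4 + 3*x^3 - 7*x^2 + 4*x) dx. Term by term:
  ∫_0^2 -6*x^5 dx = -64;  ∫_0^2 8*x^4 dx = 256/5;  ∫_0^2 3*x^3 dx = 12;
  ∫_0^2 -7*x^2 dx = -56/3;  ∫_0^2 4*x dx = 8.
Sum: -64 + 256/5 + 12 − 56/3 + 8 = -172/15.
So LHS = -172/15.
∫_0^2 v(x) φ(x) dx = ∫_0^2 (-6*x^5 + 12*x^4 + x^3 - 2*x^2) dx. Term by term:
  ∫_0^2 -6*x^5 dx = -64;  ∫_0^2 12*x^4 dx = 384/5;  ∫_0^2 x^3 dx = 4;
  ∫_0^2 -2*x^2 dx = -16/3.
Sum: -64 + 384/5 + 4 − 16/3 = 172/15.
So RHS = -∫_0^2 v(x) φ(x) dx = -172/15.
LHS = RHS, so the identity holds for this test φ.
Moreover u is smooth here and v(x) = u'(x) = 6*x**2 - 1 pointwise, so the identity holds for every test function. Hence v is the weak derivative of u.


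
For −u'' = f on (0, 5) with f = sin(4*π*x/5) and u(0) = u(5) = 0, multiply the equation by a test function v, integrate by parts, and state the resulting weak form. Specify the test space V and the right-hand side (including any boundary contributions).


V = H^1_0(0, 5) (so v(0) = v(5) = 0); weak form: ∫_0^5 u'v' dx = ∫_0^5 (sin(4*π*x/5)) v dx for all v ∈ V.

Multiply both sides by a test function v and integrate from 0 to 5:
  ∫_0^5 −u''(x) v(x) dx = ∫_0^5 f(x) v(x) dx.
Integrate the LHS by parts once:
  ∫_0^5 −u'' v dx = −[u'(x) v(x)]_0^5 + ∫_0^5 u'(x) v'(x) dx.
Thus ∫_0^5 u'(x) v'(x) dx = ∫_0^5 f(x) v(x) dx + [u'(x) v(x)]_0^5.
Choose V so that boundary terms are either known or forced to vanish.
u is Dirichlet: u(0) = u(5) = 0. Let V = H^1_0(0, 5); then v(0) = v(5) = 0, and [u' v]_0^5 = 0.
Weak formulation: find u (satisfying any essential BC) such that ∫_0^5 u'(x) v'(x) dx = ∫_0^5 f v dx for all v ∈ V.
Substituting f(x) = sin(4*π*x/5), the right-hand side is ∫_0^5 (sin(4*π*x/5)) v dx.


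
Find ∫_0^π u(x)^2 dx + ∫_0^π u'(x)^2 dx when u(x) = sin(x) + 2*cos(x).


||u||_{H^1(0,π)}^2 = 5*π

u'(x) = -2*sin(x) + cos(x).
Expand u² and (u')² and integrate term by term on (0, π), using: for integers n ≥ 1, ∫_0^π sin²(nx) dx = ∫_0^π cos²(nx) dx = π/2; for n ≠ n', ∫_0^π sin(nx)sin(n'x) dx = ∫_0^π cos(nx)cos(n'x) dx = 0; and by product-to-sum, ∫_0^π sin(nx)cos(n'x) dx = ½∫_0^π [sin((n+n')x) + sin((n−n')x)] dx, which is 0 when n+n' is even and 2n/(n²−n'²) when n+n' is odd (it need not vanish on (0, π)).
  u² squared terms: (2)²·∫cos(x)² dx = 4·π/2 = 2*π;  (1)²·∫sin(x)² dx = 1·π/2 = π/2.
  u² cross terms: 2·(2)·(1)·∫cos(x)·sin(x) dx = 4·(0) = 0.
  So ∫_0^π u² dx = 2*π + π/2 + 0 = 5*π/2.
  (u')² squared terms: (-2)²·∫sin(x)² dx = 4·π/2 = 2*π;  (1)²·∫cos(x)² dx = 1·π/2 = π/2.
  (u')² cross terms: 2·(-2)·(1)·∫sin(x)·cos(x) dx = -4·(0) = 0.
  So ∫_0^π (u')² dx = 2*π + π/2 + 0 = 5*π/2.
||u||_{H^1}^2 = (5*π/2) + (5*π/2) = 5*π.


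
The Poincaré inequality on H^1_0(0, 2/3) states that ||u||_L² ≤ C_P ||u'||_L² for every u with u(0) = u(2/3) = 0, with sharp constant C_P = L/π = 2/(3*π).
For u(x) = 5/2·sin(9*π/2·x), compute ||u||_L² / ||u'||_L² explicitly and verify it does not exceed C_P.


||u||_L² / ||u'||_L² = 2/(9*π) < C_P = 2/(3*π).

u(x) = 5/2·sin(9*π/2·x), so u'(x) = 45*π*cos(9*π*x/2)/4.
Writing u(x) = A·sin(kπx/L) with A = 5/2 and k = 3, use ∫_0^L sin²(kπx/L) dx = L/2 and ∫_0^L cos²(kπx/L) dx = L/2.
u² = 25/4·sin²(9*π/2·x) and (u')² = 2025*π^2/16·cos²(9*π/2·x), and each of sin², cos² integrates to L/2 = 1/3 over (0, 2/3).
∫_0^2/3 u² dx = 25/12, so ||u||_L² = 5*sqrt(3)/6.
∫_0^2/3 (u')² dx = 675*π^2/16, so ||u'||_L² = 15*sqrt(3)*π/4.
Ratio ||u||_L² / ||u'||_L² = 2/(9*π).
Sharp Poincaré constant on H^1_0(0, 2/3) is C_P = L/π = 2/(3*π), achieved by sin(3*π/2·x).
This is the k = 3 harmonic; the ratio L/(kπ) is strictly less than C_P = L/π, consistent with the sharp inequality ||u||_L² ≤ C_P ||u'||_L².


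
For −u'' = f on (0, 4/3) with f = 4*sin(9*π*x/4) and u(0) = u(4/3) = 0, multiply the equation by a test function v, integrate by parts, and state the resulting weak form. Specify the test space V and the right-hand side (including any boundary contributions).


V = H^1_0(0, 4/3) (so v(0) = v(4/3) = 0); weak form: ∫_0^4/3 u'v' dx = ∫_0^4/3 (4*sin(9*π*x/4)) v dx for all v ∈ V.

Multiply both sides by a test function v and integrate from 0 to 4/3:
  ∫_0^4/3 −u''(x) v(x) dx = ∫_0^4/3 f(x) v(x) dx.
Integrate the LHS by parts once:
  ∫_0^4/3 −u'' v dx = −[u'(x) v(x)]_0^4/3 + ∫_0^4/3 u'(x) v'(x) dx.
Thus ∫_0^4/3 u'(x) v'(x) dx = ∫_0^4/3 f(x) v(x) dx + [u'(x) v(x)]_0^4/3.
Choose V so that boundary terms are either known or forced to vanish.
u is Dirichlet: u(0) = u(4/3) = 0. Let V = H^1_0(0, 4/3); then v(0) = v(4/3) = 0, and [u' v]_0^4/3 = 0.
Weak formulation: find u (satisfying any essential BC) such that ∫_0^4/3 u'(x) v'(x) dx = ∫_0^4/3 f v dx for all v ∈ V.
Substituting f(x) = 4*sin(9*π*x/4), the right-hand side is ∫_0^4/3 (4*sin(9*π*x/4)) v dx.


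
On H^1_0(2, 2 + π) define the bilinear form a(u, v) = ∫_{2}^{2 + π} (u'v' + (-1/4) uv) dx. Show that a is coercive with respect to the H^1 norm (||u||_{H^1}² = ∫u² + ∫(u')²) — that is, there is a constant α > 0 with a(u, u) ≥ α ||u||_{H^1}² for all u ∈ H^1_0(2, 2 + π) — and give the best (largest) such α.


α = 3/8

Coercivity of a(·,·) on H^1_0(2, 2 + π) means a(u, u) ≥ α ||u||_{H^1}² for every u ∈ H^1_0.
The interval has length L = π, and Poincaré/coercivity depend only on L. Here a(u, u) = ∫(u')² + (-1/4)·∫u².
Here c = -1/4 < 0 with |c| < (π/L)² = 1, so coercivity still holds. The condition a(u,u) ≥ α||u||_{H^1}² reads (1−α)∫(u')² ≥ (α−c)∫u². Any admissible α is ≤ 1 (rapidly oscillating u have ∫u²/∫(u')² → 0), and α = 1 would force 0 ≥ (1−c)∫u², impossible since c < 1; so 1−α > 0. By the sharp Poincaré inequality on H^1_0 of an interval of length L, ∫(u')² ≥ (π/L)²∫u² with equality for the first sine mode sin(π(x−x₀)/L) (x₀ the left endpoint), so the inequality holds for all u iff (1−α)(π/L)² ≥ α − c, i.e. α ≤ ((π/L)² + c)/((π/L)² + 1) = (1 + c(L/π)²)/(1 + (L/π)²). (Direct route, valid since c ≤ 0: Poincaré gives c∫u² ≥ c(L/π)²∫(u')², so a(u,u) ≥ (1 + c(L/π)²)∫(u')², while ||u||_{H^1}² ≤ (1 + (L/π)²)∫(u')²; dividing yields the same α.) With (π/L)² = 1 and c = -1/4, the largest admissible constant is α = ((π/L)² + c)/((π/L)² + 1).
Simplifying, α = 3/8.
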